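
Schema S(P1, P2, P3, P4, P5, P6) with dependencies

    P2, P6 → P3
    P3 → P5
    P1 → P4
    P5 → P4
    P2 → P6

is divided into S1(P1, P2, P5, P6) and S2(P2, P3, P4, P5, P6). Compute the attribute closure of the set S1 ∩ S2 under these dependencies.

P2, P3, P4, P5, P6

S1 ∩ S2 = {P2, P5, P6}.
P2, P6 → P3 applies, adding P3
P5 → P4 applies, adding P4
Closure: {P2, P3, P4, P5, P6}.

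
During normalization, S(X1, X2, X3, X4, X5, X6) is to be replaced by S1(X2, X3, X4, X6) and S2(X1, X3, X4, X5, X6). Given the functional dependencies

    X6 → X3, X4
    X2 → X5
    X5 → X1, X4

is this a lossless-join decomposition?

Common attributes: S1 ∩ S2 = {X3, X4, X6}.
No dependency enlarges {X3, X4, X6}, so (X3, X4, X6)⁺ = {X3, X4, X6}.
The closure contains neither all of S1 = {X2, X3, X4, X6} nor all of S2 = {X1, X3, X4, X5, X6}, so the common attributes are not a superkey of either fragment. The join is lossy.

No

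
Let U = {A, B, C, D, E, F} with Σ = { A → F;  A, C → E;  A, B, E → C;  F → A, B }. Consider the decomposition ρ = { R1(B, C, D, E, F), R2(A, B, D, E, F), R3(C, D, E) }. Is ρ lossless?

Chase test. Columns are A, B, C, D, E, F; row i has aⱼ where attribute j ∈ Ri, else bᵢⱼ.
Initial tableau (one row per fragment):
  row 1: b11 a2 a3 a4 a5 a6
  row 2: a1 a2 b23 a4 a5 a6
  row 3: b31 b32 a3 a4 a5 b36
Rows 1 and 2 agree on F; apply F→A, B and equate their A, B entries.
Rows 1 and 2 agree on A, B, E; apply A, B, E→C and equate their C entries.
Row 1 is now all distinguished symbols — the join is lossless.

Yes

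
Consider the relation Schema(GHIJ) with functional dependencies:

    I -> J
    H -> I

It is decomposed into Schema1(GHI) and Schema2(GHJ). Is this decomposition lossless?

Common attributes: Schema1 ∩ Schema2 = {GH}.
Closure of {GH}: H → I applies, adding I; I → J applies, adding J. So (GH)⁺ = {GHIJ}.
This closure contains every attribute of Schema1, so Schema1 ∩ Schema2 → Schema1. The join is lossless.

Yes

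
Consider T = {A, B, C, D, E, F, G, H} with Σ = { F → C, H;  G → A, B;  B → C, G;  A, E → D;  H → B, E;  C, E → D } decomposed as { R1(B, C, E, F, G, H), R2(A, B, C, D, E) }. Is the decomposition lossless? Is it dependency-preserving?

lossless and dependency-preserving

Lossless test: (B, C, E)⁺ = {A, B, C, D, E, G}, which contains all of one fragment — lossless.
Dependency preservation: G → A, B is not contained in any single fragment, but the restricted closure of its left-hand side across the fragments still reaches the right-hand side; the remaining FDs each lie inside some fragment. All dependencies are preserved.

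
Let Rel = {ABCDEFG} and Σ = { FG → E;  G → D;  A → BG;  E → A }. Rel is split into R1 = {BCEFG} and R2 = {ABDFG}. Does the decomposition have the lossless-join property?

Common attributes: R1 ∩ R2 = {BFG}.
Closure of {BFG}: FG → E applies, adding E; G → D applies, adding D; E → A applies, adding A. So (BFG)⁺ = {ABDEFG}.
This closure contains every attribute of R2, so R1 ∩ R2 → R2. The join is lossless.

Yes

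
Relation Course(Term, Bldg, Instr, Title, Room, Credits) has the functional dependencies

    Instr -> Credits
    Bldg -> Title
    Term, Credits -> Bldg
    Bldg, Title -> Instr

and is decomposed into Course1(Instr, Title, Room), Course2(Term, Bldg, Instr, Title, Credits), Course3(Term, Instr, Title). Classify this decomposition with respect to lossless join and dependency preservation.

lossy but dependency-preserving

Lossless test (chase): Rows 1 and 2 agree on Instr; apply Instr→Credits and equate their Credits entries. Rows 1 and 3 agree on Instr; apply Instr→Credits and equate their Credits entries. Rows 2 and 3 agree on Term, Credits; apply Term, Credits→Bldg and equate their Bldg entries. No row becomes fully distinguished — the join is lossy.
Dependency preservation: every FD's attributes lie within a single fragment, so each can be enforced locally — preserved.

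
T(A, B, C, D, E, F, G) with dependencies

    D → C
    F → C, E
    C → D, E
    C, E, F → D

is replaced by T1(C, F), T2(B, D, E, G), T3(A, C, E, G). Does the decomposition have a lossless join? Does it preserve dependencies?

Lossless test (chase): Rows 1 and 3 agree on C; apply C→D, E and equate their D, E entries. No row becomes fully distinguished — the join is lossy.
Dependency preservation: the restricted closure of {D} across the fragments never reaches {C}, so D → C cannot be enforced without a join — not preserved.

lossy and not dependency-preserving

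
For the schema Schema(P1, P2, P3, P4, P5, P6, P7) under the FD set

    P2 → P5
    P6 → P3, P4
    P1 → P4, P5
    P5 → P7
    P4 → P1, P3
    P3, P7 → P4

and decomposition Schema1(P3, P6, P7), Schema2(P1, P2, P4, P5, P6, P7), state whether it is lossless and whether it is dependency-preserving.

lossless but not dependency-preserving

Lossless test: (P6, P7)⁺ = {P1, P3, P4, P5, P6, P7}, which contains all of one fragment — lossless.
Dependency preservation: the restricted closure of {P4} across the fragments never reaches {P1, P3}, so P4 → P1, P3 cannot be enforced without a join — not preserved.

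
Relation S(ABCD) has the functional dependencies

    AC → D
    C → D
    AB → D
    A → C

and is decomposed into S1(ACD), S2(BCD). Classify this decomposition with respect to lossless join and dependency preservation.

lossy but dependency-preserving

Lossless test: (CD)⁺ = {CD}, which is a superkey of neither fragment — lossy.
Dependency preservation: AB → D is not contained in any single fragment, but the restricted closure of its left-hand side across the fragments still reaches the right-hand side; the remaining FDs each lie inside some fragment. All dependencies are preserved.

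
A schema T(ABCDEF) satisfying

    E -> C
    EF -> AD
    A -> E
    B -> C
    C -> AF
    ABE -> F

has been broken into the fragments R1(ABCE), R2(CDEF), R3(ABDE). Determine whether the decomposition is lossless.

Yes

Chase test. Columns are ABCDEF; row i has aⱼ where attribute j ∈ Ri, else bᵢⱼ.
Initial tableau (one row per fragment):
  row 1: a1 a2 a3 b14 a5 b16
  row 2: b21 b22 a3 a4 a5 a6
  row 3: a1 a2 b33 a4 a5 b36
Rows 1 and 3 agree on E; apply E→C and equate their C entries.
Rows 1 and 2 agree on C; apply C→AF and equate their AF entries.
Rows 1 and 3 agree on C; apply C→AF and equate their AF entries.
Rows 1 and 2 agree on EF; apply EF→AD and equate their AD entries.
Row 1 is now all distinguished symbols — the join is lossless.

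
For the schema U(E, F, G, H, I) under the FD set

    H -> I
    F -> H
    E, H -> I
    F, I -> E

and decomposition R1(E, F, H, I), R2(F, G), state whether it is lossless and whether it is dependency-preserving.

lossless and dependency-preserving

Lossless test: (F)⁺ = {E, F, H, I}, which contains all of one fragment — lossless.
Dependency preservation: every FD's attributes lie within a single fragment, so each can be enforced locally — preserved.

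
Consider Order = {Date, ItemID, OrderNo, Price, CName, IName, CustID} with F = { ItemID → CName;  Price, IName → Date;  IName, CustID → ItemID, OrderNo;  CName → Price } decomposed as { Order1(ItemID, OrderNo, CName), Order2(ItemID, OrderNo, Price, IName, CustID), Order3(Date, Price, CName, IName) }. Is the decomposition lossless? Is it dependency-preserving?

lossless and dependency-preserving

Lossless test (chase): Rows 1 and 2 agree on ItemID; apply ItemID→CName and equate their CName entries. Rows 2 and 3 agree on Price, IName; apply Price, IName→Date and equate their Date entries. Rows 1 and 2 agree on CName; apply CName→Price and equate their Price entries. Row 2 is now all distinguished symbols — the join is lossless.
Dependency preservation: every FD's attributes lie within a single fragment, so each can be enforced locally — preserved.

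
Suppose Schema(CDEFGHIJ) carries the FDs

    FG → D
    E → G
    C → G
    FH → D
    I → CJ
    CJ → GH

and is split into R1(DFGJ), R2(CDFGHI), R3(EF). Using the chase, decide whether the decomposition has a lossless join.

No

Chase test. Columns are CDEFGHIJ; row i has aⱼ where attribute j ∈ Ri, else bᵢⱼ.
Initial tableau (one row per fragment):
  row 1: b11 a2 b13 a4 a5 b16 b17 a8
  row 2: a1 a2 b23 a4 a5 a6 a7 b28
  row 3: b31 b32 a3 a4 b35 b36 b37 b38
No row becomes fully distinguished — the join is lossy.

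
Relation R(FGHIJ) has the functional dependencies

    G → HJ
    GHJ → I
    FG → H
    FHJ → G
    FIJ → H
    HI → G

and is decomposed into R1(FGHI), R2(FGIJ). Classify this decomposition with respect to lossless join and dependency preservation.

lossless but not dependency-preserving

Lossless test: (FGI)⁺ = {FGHIJ}, which contains all of one fragment — lossless.
Dependency preservation: the restricted closure of {FHJ} across the fragments never reaches {G}, so FHJ → G cannot be enforced without a join — not preserved.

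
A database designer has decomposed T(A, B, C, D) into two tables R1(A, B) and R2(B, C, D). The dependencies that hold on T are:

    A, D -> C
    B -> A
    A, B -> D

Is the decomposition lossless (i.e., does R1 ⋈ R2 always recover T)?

Yes

Common attributes: R1 ∩ R2 = {B}.
Closure of {B}: B → A applies, adding A; A, B → D applies, adding D; A, D → C applies, adding C. So (B)⁺ = {A, B, C, D}.
This closure contains every attribute of R1, so R1 ∩ R2 → R1. The join is lossless.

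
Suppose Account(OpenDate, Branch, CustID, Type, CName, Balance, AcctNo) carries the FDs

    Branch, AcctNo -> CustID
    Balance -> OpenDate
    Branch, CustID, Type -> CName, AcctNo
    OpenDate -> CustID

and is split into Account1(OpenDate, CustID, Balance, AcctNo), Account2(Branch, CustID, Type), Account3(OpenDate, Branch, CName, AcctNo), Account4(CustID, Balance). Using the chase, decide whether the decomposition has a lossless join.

No

Chase test. Columns are OpenDate, Branch, CustID, Type, CName, Balance, AcctNo; row i has aⱼ where attribute j ∈ Accounti, else bᵢⱼ.
Initial tableau (one row per fragment):
  row 1: a1 b12 a3 b14 b15 a6 a7
  row 2: b21 a2 a3 a4 b25 b26 b27
  row 3: a1 a2 b33 b34 a5 b36 a7
  row 4: b41 b42 a3 b44 b45 a6 b47
Rows 1 and 4 agree on Balance; apply Balance→OpenDate and equate their OpenDate entries.
Rows 1 and 3 agree on OpenDate; apply OpenDate→CustID and equate their CustID entries.
No row becomes fully distinguished — the join is lossy.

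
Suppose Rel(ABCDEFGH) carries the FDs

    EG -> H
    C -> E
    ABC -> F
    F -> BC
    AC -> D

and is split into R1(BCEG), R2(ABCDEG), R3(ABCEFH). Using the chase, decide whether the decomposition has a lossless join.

Chase test. Columns are ABCDEFGH; row i has aⱼ where attribute j ∈ Ri, else bᵢⱼ.
Initial tableau (one row per fragment):
  row 1: b11 a2 a3 b14 a5 b16 a7 b18
  row 2: a1 a2 a3 a4 a5 b26 a7 b28
  row 3: a1 a2 a3 b34 a5 a6 b37 a8
Rows 1 and 2 agree on EG; apply EG→H and equate their H entries.
Rows 2 and 3 agree on ABC; apply ABC→F and equate their F entries.
Rows 2 and 3 agree on AC; apply AC→D and equate their D entries.
No row becomes fully distinguished — the join is lossy.

No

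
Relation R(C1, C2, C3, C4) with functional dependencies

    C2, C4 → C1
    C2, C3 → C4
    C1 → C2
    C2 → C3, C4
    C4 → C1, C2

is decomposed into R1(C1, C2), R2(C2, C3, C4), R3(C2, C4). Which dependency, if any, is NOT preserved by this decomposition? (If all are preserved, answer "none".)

none

C2, C4 → C1: restricted closure across fragments reaches C1.
C2, C3 → C4 lies within R2.
C1 → C2 lies within R1.
C2 → C3, C4 lies within R2.
C4 → C1, C2: restricted closure across fragments reaches C1, C2.
Every dependency is enforceable on the fragments, so the decomposition is dependency-preserving.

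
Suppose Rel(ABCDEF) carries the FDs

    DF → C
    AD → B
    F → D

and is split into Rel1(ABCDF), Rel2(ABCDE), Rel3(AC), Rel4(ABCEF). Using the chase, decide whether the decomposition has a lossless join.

Chase test. Columns are ABCDEF; row i has aⱼ where attribute j ∈ Reli, else bᵢⱼ.
Initial tableau (one row per fragment):
  row 1: a1 a2 a3 a4 b15 a6
  row 2: a1 a2 a3 a4 a5 b26
  row 3: a1 b32 a3 b34 b35 b36
  row 4: a1 a2 a3 b44 a5 a6
Rows 1 and 4 agree on F; apply F→D and equate their D entries.
Row 4 is now all distinguished symbols — the join is lossless.

Yes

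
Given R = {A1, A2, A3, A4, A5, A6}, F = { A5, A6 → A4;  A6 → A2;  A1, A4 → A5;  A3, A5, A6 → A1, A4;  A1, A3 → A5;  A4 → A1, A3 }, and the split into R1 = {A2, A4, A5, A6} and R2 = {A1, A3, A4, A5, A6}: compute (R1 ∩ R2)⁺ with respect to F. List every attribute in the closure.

A1, A2, A3, A4, A5, A6

R1 ∩ R2 = {A4, A5, A6}.
A6 → A2 applies, adding A2
A4 → A1, A3 applies, adding A1, A3
Closure: {A1, A2, A3, A4, A5, A6}.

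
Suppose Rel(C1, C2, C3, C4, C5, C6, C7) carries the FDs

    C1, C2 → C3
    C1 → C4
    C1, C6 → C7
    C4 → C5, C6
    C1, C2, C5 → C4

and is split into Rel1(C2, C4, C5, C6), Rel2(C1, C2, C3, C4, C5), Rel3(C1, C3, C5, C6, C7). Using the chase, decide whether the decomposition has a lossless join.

Chase test. Columns are C1, C2, C3, C4, C5, C6, C7; row i has aⱼ where attribute j ∈ Reli, else bᵢⱼ.
Initial tableau (one row per fragment):
  row 1: b11 a2 b13 a4 a5 a6 b17
  row 2: a1 a2 a3 a4 a5 b26 b27
  row 3: a1 b32 a3 b34 a5 a6 a7
Rows 2 and 3 agree on C1; apply C1→C4 and equate their C4 entries.
Rows 1 and 2 agree on C4; apply C4→C5, C6 and equate their C5, C6 entries.
Rows 2 and 3 agree on C1, C6; apply C1, C6→C7 and equate their C7 entries.
Row 2 is now all distinguished symbols — the join is lossless.

Yes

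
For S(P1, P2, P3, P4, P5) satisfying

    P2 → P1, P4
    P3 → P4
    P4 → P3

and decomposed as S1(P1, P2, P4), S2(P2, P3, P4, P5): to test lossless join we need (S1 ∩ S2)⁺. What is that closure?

S1 ∩ S2 = {P2, P4}.
P2 → P1, P4 applies, adding P1
P4 → P3 applies, adding P3
Closure: {P1, P2, P3, P4}.

P1, P2, P3, P4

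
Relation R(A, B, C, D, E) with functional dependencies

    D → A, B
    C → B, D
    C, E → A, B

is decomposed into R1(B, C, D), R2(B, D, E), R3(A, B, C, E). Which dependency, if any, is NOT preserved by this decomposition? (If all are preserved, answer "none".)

Check D → A, B: no single fragment contains all of {A, B, D}, and the restricted closure of {D} across the fragments never reaches {A, B}.
C → B, D is preserved.
C, E → A, B is preserved.

D → A, B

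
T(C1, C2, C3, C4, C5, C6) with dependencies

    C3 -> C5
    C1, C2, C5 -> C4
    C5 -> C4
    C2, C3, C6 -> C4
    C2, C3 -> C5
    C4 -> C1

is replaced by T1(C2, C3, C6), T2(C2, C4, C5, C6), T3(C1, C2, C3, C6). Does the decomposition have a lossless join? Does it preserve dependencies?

lossy and not dependency-preserving

Lossless test (chase): Rows 1 and 3 agree on C3; apply C3→C5 and equate their C5 entries. Rows 1 and 3 agree on C5; apply C5→C4 and equate their C4 entries. Rows 1 and 3 agree on C4; apply C4→C1 and equate their C1 entries. No row becomes fully distinguished — the join is lossy.
Dependency preservation: the restricted closure of {C3} across the fragments never reaches {C5}, so C3 → C5 cannot be enforced without a join — not preserved.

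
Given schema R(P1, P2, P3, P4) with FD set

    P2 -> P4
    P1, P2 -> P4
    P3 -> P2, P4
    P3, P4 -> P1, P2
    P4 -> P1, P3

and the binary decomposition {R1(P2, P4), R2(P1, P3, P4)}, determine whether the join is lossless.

Yes

Common attributes: R1 ∩ R2 = {P4}.
Closure of {P4}: P4 → P1, P3 applies, adding P1, P3; P3 → P2, P4 applies, adding P2. So (P4)⁺ = {P1, P2, P3, P4}.
This closure contains every attribute of R1, so R1 ∩ R2 → R1. The join is lossless.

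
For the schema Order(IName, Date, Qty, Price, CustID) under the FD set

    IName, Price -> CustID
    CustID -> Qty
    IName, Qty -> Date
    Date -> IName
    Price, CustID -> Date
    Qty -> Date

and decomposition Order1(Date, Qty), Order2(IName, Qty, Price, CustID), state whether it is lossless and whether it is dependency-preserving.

Lossless test: (Qty)⁺ = {IName, Date, Qty}, which contains all of one fragment — lossless.
Dependency preservation: the restricted closure of {Date} across the fragments never reaches {IName}, so Date → IName cannot be enforced without a join — not preserved.

lossless but not dependency-preserving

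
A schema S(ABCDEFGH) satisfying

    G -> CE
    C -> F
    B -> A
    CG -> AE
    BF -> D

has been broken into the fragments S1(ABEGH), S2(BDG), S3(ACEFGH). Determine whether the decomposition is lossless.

Chase test. Columns are ABCDEFGH; row i has aⱼ where attribute j ∈ Si, else bᵢⱼ.
Initial tableau (one row per fragment):
  row 1: a1 a2 b13 b14 a5 b16 a7 a8
  row 2: b21 a2 b23 a4 b25 b26 a7 b28
  row 3: a1 b32 a3 b34 a5 a6 a7 a8
Rows 1 and 2 agree on G; apply G→CE and equate their CE entries.
Rows 1 and 3 agree on G; apply G→CE and equate their CE entries.
Rows 1 and 2 agree on C; apply C→F and equate their F entries.
Rows 1 and 3 agree on C; apply C→F and equate their F entries.
Rows 1 and 2 agree on B; apply B→A and equate their A entries.
Rows 1 and 2 agree on BF; apply BF→D and equate their D entries.
Row 1 is now all distinguished symbols — the join is lossless.

Yes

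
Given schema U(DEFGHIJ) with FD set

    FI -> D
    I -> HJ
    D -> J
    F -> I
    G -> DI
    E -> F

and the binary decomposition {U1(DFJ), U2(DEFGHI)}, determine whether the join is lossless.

Yes

Common attributes: U1 ∩ U2 = {DF}.
Closure of {DF}: D → J applies, adding J; F → I applies, adding I; I → HJ applies, adding H. So (DF)⁺ = {DFHIJ}.
This closure contains every attribute of U1, so U1 ∩ U2 → U1. The join is lossless.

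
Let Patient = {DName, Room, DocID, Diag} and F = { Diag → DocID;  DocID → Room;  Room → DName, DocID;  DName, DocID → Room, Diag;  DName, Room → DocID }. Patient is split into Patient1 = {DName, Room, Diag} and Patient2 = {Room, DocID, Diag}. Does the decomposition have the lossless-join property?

Common attributes: Patient1 ∩ Patient2 = {Room, Diag}.
Closure of {Room, Diag}: Diag → DocID applies, adding DocID; Room → DName, DocID applies, adding DName. So (Room, Diag)⁺ = {DName, Room, DocID, Diag}.
This closure contains every attribute of Patient1, so Patient1 ∩ Patient2 → Patient1. The join is lossless.

Yes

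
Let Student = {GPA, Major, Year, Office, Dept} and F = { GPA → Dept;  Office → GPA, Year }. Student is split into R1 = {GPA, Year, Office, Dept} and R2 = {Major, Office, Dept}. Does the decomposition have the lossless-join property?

Common attributes: R1 ∩ R2 = {Office, Dept}.
Closure of {Office, Dept}: Office → GPA, Year applies, adding GPA, Year. So (Office, Dept)⁺ = {GPA, Year, Office, Dept}.
This closure contains every attribute of R1, so R1 ∩ R2 → R1. The join is lossless.

Yes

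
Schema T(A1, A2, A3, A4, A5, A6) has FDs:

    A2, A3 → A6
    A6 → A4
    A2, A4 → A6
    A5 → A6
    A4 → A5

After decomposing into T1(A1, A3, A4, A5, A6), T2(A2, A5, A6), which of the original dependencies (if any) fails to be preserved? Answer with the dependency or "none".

A2, A3 → A6

Check A2, A3 → A6: no single fragment contains all of {A2, A3, A6}, and the restricted closure of {A2, A3} across the fragments never reaches {A6}.
A6 → A4 is preserved.
A2, A4 → A6 is preserved.
A5 → A6 is preserved.
A4 → A5 is preserved.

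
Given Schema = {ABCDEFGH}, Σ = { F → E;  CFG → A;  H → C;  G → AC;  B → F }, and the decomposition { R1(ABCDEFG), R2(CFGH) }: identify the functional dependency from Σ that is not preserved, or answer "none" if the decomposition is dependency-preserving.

none

F → E lies within R1.
CFG → A lies within R1.
H → C lies within R2.
G → AC lies within R1.
B → F lies within R1.
Every dependency is enforceable on the fragments, so the decomposition is dependency-preserving.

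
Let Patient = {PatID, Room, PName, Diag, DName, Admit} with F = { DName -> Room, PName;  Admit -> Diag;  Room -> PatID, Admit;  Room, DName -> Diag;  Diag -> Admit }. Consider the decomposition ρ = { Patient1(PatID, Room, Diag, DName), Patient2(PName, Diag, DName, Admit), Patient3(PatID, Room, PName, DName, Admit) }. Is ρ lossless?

Chase test. Columns are PatID, Room, PName, Diag, DName, Admit; row i has aⱼ where attribute j ∈ Patienti, else bᵢⱼ.
Initial tableau (one row per fragment):
  row 1: a1 a2 b13 a4 a5 b16
  row 2: b21 b22 a3 a4 a5 a6
  row 3: a1 a2 a3 b34 a5 a6
Rows 1 and 2 agree on DName; apply DName→Room, PName and equate their Room, PName entries.
Rows 2 and 3 agree on Admit; apply Admit→Diag and equate their Diag entries.
Rows 1 and 2 agree on Room; apply Room→PatID, Admit and equate their PatID, Admit entries.
Row 1 is now all distinguished symbols — the join is lossless.

Yes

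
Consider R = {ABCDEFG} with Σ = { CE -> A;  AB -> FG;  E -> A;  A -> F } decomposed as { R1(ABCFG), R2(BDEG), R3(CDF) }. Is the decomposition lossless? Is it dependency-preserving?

Lossless test (chase): applying each FD to every pair of rows produces no changes in the tableau, so no row becomes fully distinguished — the join is lossy.
Dependency preservation: the restricted closure of {CE} across the fragments never reaches {A}, so CE → A cannot be enforced without a join — not preserved.

lossy and not dependency-preserving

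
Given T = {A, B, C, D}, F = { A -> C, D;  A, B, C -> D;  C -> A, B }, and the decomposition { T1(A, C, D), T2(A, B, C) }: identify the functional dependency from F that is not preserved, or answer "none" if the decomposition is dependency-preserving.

A → C, D lies within T1.
A, B, C → D: restricted closure across fragments reaches D.
C → A, B lies within T2.
Every dependency is enforceable on the fragments, so the decomposition is dependency-preserving.

none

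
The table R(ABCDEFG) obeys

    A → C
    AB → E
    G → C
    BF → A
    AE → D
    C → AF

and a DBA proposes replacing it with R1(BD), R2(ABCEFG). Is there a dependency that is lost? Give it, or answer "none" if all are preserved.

Check AE → D: no single fragment contains all of {ADE}, and the restricted closure of {AE} across the fragments never reaches {D}.
A → C is preserved.
AB → E is preserved.
G → C is preserved.
BF → A is preserved.
C → AF is preserved.

AE → D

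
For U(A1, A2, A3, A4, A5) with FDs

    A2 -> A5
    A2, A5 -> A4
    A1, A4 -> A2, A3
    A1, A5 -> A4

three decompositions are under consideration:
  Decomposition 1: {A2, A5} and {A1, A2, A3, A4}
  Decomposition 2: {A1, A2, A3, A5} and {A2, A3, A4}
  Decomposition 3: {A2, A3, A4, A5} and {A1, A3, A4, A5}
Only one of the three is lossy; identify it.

Decomposition 3

Decomposition 1: common = {A2}, closure = {A2, A4, A5} → lossless.
Decomposition 2: common = {A2, A3}, closure = {A2, A3, A4, A5} → lossless.
Decomposition 3: common = {A3, A4, A5}, closure = {A3, A4, A5} → lossy.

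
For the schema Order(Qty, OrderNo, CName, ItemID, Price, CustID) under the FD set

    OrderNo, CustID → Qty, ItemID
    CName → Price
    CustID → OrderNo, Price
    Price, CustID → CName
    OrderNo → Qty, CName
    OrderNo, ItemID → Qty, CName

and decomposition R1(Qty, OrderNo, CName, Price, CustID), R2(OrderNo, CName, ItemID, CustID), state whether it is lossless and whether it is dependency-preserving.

Lossless test: (OrderNo, CName, CustID)⁺ = {Qty, OrderNo, CName, ItemID, Price, CustID}, which contains all of one fragment — lossless.
Dependency preservation: OrderNo, CustID → Qty, ItemID; OrderNo, ItemID → Qty, CName are not contained in any single fragment, but the restricted closure of each left-hand side across the fragments still reaches the right-hand side; the remaining FDs each lie inside some fragment. All dependencies are preserved.

lossless and dependency-preserving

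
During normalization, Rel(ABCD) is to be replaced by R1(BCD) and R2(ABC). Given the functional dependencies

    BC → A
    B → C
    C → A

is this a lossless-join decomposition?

Yes

Common attributes: R1 ∩ R2 = {BC}.
Closure of {BC}: BC → A applies, adding A. So (BC)⁺ = {ABC}.
This closure contains every attribute of R2, so R1 ∩ R2 → R2. The join is lossless.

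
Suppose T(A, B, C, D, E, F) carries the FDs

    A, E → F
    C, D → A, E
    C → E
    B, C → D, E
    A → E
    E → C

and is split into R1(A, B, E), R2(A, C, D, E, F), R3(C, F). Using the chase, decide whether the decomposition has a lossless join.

No

Chase test. Columns are A, B, C, D, E, F; row i has aⱼ where attribute j ∈ Ri, else bᵢⱼ.
Initial tableau (one row per fragment):
  row 1: a1 a2 b13 b14 a5 b16
  row 2: a1 b22 a3 a4 a5 a6
  row 3: b31 b32 a3 b34 b35 a6
Rows 1 and 2 agree on A, E; apply A, E→F and equate their F entries.
Rows 2 and 3 agree on C; apply C→E and equate their E entries.
Rows 1 and 2 agree on E; apply E→C and equate their C entries.
No row becomes fully distinguished — the join is lossy.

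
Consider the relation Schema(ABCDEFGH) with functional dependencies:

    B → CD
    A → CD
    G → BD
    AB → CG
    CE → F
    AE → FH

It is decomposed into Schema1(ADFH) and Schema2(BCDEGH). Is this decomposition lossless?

Common attributes: Schema1 ∩ Schema2 = {DH}.
No dependency enlarges {DH}, so (DH)⁺ = {DH}.
The closure contains neither all of Schema1 = {ADFH} nor all of Schema2 = {BCDEGH}, so the common attributes are not a superkey of either fragment. The join is lossy.

No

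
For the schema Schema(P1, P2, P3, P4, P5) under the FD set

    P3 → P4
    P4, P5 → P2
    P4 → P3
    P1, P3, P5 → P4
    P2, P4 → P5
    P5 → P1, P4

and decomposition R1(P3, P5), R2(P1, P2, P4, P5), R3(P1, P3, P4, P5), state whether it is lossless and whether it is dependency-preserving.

lossless and dependency-preserving

Lossless test (chase): Rows 1 and 3 agree on P3; apply P3→P4 and equate their P4 entries. Rows 1 and 2 agree on P4, P5; apply P4, P5→P2 and equate their P2 entries. Rows 1 and 3 agree on P4, P5; apply P4, P5→P2 and equate their P2 entries. Rows 1 and 2 agree on P4; apply P4→P3 and equate their P3 entries. Rows 1 and 2 agree on P5; apply P5→P1, P4 and equate their P1, P4 entries. Row 1 is now all distinguished symbols — the join is lossless.
Dependency preservation: every FD's attributes lie within a single fragment, so each can be enforced locally — preserved.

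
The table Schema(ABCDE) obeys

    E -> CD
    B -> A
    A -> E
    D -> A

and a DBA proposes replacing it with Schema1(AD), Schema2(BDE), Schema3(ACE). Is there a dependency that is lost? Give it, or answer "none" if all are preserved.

E → CD: restricted closure across fragments reaches CD.
B → A: restricted closure across fragments reaches A.
A → E lies within Schema3.
D → A lies within Schema1.
Every dependency is enforceable on the fragments, so the decomposition is dependency-preserving.

none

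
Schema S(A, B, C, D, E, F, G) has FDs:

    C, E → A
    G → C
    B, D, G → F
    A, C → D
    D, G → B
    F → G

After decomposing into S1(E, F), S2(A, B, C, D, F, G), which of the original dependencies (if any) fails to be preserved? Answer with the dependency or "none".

C, E → A

Check C, E → A: no single fragment contains all of {A, C, E}, and the restricted closure of {C, E} across the fragments never reaches {A}.
G → C is preserved.
B, D, G → F is preserved.
A, C → D is preserved.
D, G → B is preserved.
F → G is preserved.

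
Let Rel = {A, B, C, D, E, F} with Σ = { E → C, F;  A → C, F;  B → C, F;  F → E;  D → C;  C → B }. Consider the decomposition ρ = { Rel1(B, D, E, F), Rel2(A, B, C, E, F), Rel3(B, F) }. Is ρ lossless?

No

Chase test. Columns are A, B, C, D, E, F; row i has aⱼ where attribute j ∈ Reli, else bᵢⱼ.
Initial tableau (one row per fragment):
  row 1: b11 a2 b13 a4 a5 a6
  row 2: a1 a2 a3 b24 a5 a6
  row 3: b31 a2 b33 b34 b35 a6
Rows 1 and 2 agree on E; apply E→C, F and equate their C, F entries.
Rows 1 and 3 agree on B; apply B→C, F and equate their C, F entries.
Rows 1 and 3 agree on F; apply F→E and equate their E entries.
No row becomes fully distinguished — the join is lossy.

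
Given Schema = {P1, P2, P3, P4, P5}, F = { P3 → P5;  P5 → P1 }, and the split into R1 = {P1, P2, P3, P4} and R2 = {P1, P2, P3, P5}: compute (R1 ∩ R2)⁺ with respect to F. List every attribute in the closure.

P1, P2, P3, P5

R1 ∩ R2 = {P1, P2, P3}.
P3 → P5 applies, adding P5
Closure: {P1, P2, P3, P5}.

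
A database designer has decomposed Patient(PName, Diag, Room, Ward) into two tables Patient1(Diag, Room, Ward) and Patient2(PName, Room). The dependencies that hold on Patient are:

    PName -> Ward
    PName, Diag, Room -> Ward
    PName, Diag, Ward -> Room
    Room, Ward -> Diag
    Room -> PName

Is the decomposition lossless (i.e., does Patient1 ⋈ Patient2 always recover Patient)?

Yes

Common attributes: Patient1 ∩ Patient2 = {Room}.
Closure of {Room}: Room → PName applies, adding PName; PName → Ward applies, adding Ward; Room, Ward → Diag applies, adding Diag. So (Room)⁺ = {PName, Diag, Room, Ward}.
This closure contains every attribute of Patient1, so Patient1 ∩ Patient2 → Patient1. The join is lossless.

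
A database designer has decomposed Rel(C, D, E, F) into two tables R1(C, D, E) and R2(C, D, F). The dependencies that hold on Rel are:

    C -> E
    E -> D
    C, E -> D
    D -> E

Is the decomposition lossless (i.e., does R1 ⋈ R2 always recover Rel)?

Yes

Common attributes: R1 ∩ R2 = {C, D}.
Closure of {C, D}: C → E applies, adding E. So (C, D)⁺ = {C, D, E}.
This closure contains every attribute of R1, so R1 ∩ R2 → R1. The join is lossless.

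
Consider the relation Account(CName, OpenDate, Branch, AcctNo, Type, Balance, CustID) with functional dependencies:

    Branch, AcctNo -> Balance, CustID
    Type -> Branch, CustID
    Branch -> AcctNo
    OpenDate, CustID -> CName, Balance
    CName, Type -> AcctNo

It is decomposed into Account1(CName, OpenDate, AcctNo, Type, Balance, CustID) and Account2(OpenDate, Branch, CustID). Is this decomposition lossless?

No

Common attributes: Account1 ∩ Account2 = {OpenDate, CustID}.
Closure of {OpenDate, CustID}: OpenDate, CustID → CName, Balance applies, adding CName, Balance. So (OpenDate, CustID)⁺ = {CName, OpenDate, Balance, CustID}.
The closure contains neither all of Account1 = {CName, OpenDate, AcctNo, Type, Balance, CustID} nor all of Account2 = {OpenDate, Branch, CustID}, so the common attributes are not a superkey of either fragment. The join is lossy.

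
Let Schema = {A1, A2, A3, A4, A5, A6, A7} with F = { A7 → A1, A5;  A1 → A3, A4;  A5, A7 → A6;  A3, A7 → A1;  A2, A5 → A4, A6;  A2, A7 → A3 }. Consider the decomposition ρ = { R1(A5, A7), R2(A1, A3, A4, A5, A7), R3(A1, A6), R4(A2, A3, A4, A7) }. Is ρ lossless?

No

Chase test. Columns are A1, A2, A3, A4, A5, A6, A7; row i has aⱼ where attribute j ∈ Ri, else bᵢⱼ.
Initial tableau (one row per fragment):
  row 1: b11 b12 b13 b14 a5 b16 a7
  row 2: a1 b22 a3 a4 a5 b26 a7
  row 3: a1 b32 b33 b34 b35 a6 b37
  row 4: b41 a2 a3 a4 b45 b46 a7
Rows 1 and 2 agree on A7; apply A7→A1, A5 and equate their A1, A5 entries.
Rows 1 and 4 agree on A7; apply A7→A1, A5 and equate their A1, A5 entries.
Rows 1 and 2 agree on A1; apply A1→A3, A4 and equate their A3, A4 entries.
Rows 1 and 3 agree on A1; apply A1→A3, A4 and equate their A3, A4 entries.
Rows 1 and 2 agree on A5, A7; apply A5, A7→A6 and equate their A6 entries.
Rows 1 and 4 agree on A5, A7; apply A5, A7→A6 and equate their A6 entries.
No row becomes fully distinguished — the join is lossy.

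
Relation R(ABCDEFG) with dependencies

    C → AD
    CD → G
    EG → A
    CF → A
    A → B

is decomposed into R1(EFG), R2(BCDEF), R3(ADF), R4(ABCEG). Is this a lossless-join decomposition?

Chase test. Columns are ABCDEFG; row i has aⱼ where attribute j ∈ Ri, else bᵢⱼ.
Initial tableau (one row per fragment):
  row 1: b11 b12 b13 b14 a5 a6 a7
  row 2: b21 a2 a3 a4 a5 a6 b27
  row 3: a1 b32 b33 a4 b35 a6 b37
  row 4: a1 a2 a3 b44 a5 b46 a7
Rows 2 and 4 agree on C; apply C→AD and equate their AD entries.
Rows 2 and 4 agree on CD; apply CD→G and equate their G entries.
Rows 1 and 2 agree on EG; apply EG→A and equate their A entries.
Rows 1 and 2 agree on A; apply A→B and equate their B entries.
Rows 1 and 3 agree on A; apply A→B and equate their B entries.
Row 2 is now all distinguished symbols — the join is lossless.

Yes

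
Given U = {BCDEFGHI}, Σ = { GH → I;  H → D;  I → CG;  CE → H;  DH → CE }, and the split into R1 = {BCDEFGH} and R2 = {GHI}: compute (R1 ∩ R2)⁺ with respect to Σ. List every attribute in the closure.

CDEGHI

R1 ∩ R2 = {GH}.
GH → I applies, adding I
H → D applies, adding D
I → CG applies, adding C
DH → CE applies, adding E
Closure: {CDEGHI}.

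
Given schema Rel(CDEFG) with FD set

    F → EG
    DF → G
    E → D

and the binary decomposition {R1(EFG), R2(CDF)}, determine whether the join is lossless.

Common attributes: R1 ∩ R2 = {F}.
Closure of {F}: F → EG applies, adding EG; E → D applies, adding D. So (F)⁺ = {DEFG}.
This closure contains every attribute of R1, so R1 ∩ R2 → R1. The join is lossless.

Yes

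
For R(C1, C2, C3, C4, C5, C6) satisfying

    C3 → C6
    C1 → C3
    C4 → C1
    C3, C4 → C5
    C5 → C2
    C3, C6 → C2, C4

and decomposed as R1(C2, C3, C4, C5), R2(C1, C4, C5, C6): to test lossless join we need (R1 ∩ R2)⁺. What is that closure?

C1, C2, C3, C4, C5, C6

R1 ∩ R2 = {C4, C5}.
C4 → C1 applies, adding C1
C5 → C2 applies, adding C2
C1 → C3 applies, adding C3
C3 → C6 applies, adding C6
Closure: {C1, C2, C3, C4, C5, C6}.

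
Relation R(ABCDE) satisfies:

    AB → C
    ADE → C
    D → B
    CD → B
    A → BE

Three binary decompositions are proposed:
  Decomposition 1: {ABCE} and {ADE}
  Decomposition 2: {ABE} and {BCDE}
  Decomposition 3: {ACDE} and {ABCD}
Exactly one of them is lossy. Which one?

Decomposition 1: common = {AE}, closure = {ABCE} → lossless.
Decomposition 2: common = {BE}, closure = {BE} → lossy.
Decomposition 3: common = {ACD}, closure = {ABCDE} → lossless.

Decomposition 2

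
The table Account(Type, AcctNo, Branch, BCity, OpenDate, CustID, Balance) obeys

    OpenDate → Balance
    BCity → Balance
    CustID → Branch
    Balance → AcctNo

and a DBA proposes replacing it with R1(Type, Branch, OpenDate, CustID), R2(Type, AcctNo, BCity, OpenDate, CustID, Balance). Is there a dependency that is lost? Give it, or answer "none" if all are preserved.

OpenDate → Balance lies within R2.
BCity → Balance lies within R2.
CustID → Branch lies within R1.
Balance → AcctNo lies within R2.
Every dependency is enforceable on the fragments, so the decomposition is dependency-preserving.

none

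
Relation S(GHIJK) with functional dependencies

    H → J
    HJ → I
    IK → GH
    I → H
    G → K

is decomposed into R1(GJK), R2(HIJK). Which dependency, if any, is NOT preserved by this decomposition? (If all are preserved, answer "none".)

IK → GH

Check IK → GH: no single fragment contains all of {GHIK}, and the restricted closure of {IK} across the fragments never reaches {GH}.
H → J is preserved.
HJ → I is preserved.
I → H is preserved.
G → K is preserved.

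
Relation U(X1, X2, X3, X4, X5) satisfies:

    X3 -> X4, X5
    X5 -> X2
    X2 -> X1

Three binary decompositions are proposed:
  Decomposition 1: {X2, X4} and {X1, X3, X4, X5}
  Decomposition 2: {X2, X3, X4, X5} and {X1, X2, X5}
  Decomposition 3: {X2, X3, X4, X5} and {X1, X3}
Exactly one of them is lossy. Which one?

Decomposition 1: common = {X4}, closure = {X4} → lossy.
Decomposition 2: common = {X2, X5}, closure = {X1, X2, X5} → lossless.
Decomposition 3: common = {X3}, closure = {X1, X2, X3, X4, X5} → lossless.

Decomposition 1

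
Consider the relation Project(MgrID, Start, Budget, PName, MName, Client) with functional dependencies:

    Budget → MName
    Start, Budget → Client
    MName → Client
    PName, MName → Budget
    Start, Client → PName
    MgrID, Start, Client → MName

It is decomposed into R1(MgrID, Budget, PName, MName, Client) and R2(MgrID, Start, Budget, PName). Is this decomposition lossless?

Yes

Common attributes: R1 ∩ R2 = {MgrID, Budget, PName}.
Closure of {MgrID, Budget, PName}: Budget → MName applies, adding MName; MName → Client applies, adding Client. So (MgrID, Budget, PName)⁺ = {MgrID, Budget, PName, MName, Client}.
This closure contains every attribute of R1, so R1 ∩ R2 → R1. The join is lossless.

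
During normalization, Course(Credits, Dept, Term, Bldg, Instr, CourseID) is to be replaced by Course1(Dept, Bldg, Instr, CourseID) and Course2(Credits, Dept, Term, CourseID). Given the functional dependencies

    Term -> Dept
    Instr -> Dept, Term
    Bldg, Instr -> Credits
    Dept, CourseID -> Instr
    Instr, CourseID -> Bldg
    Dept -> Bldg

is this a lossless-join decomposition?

Common attributes: Course1 ∩ Course2 = {Dept, CourseID}.
Closure of {Dept, CourseID}: Dept, CourseID → Instr applies, adding Instr; Instr, CourseID → Bldg applies, adding Bldg; Instr → Dept, Term applies, adding Term; Bldg, Instr → Credits applies, adding Credits. So (Dept, CourseID)⁺ = {Credits, Dept, Term, Bldg, Instr, CourseID}.
This closure contains every attribute of Course1, so Course1 ∩ Course2 → Course1. The join is lossless.

Yes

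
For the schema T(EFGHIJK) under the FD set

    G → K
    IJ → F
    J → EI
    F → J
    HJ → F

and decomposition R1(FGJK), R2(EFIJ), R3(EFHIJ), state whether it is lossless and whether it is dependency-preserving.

lossy but dependency-preserving

Lossless test (chase): Rows 1 and 2 agree on J; apply J→EI and equate their EI entries. No row becomes fully distinguished — the join is lossy.
Dependency preservation: every FD's attributes lie within a single fragment, so each can be enforced locally — preserved.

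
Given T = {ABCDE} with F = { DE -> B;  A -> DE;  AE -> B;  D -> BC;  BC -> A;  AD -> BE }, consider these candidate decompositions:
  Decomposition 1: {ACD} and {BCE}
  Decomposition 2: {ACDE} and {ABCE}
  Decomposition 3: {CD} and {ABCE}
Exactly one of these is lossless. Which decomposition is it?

Decomposition 1: common = {C}, closure = {C} → lossy.
Decomposition 2: common = {ACE}, closure = {ABCDE} → lossless.
Decomposition 3: common = {C}, closure = {C} → lossy.

Decomposition 2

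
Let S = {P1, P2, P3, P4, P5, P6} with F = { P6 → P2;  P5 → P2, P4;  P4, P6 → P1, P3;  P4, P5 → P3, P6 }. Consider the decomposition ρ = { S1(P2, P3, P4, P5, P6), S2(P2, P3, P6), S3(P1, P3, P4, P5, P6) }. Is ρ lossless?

Chase test. Columns are P1, P2, P3, P4, P5, P6; row i has aⱼ where attribute j ∈ Si, else bᵢⱼ.
Initial tableau (one row per fragment):
  row 1: b11 a2 a3 a4 a5 a6
  row 2: b21 a2 a3 b24 b25 a6
  row 3: a1 b32 a3 a4 a5 a6
Rows 1 and 3 agree on P6; apply P6→P2 and equate their P2 entries.
Rows 1 and 3 agree on P4, P6; apply P4, P6→P1, P3 and equate their P1, P3 entries.
Row 1 is now all distinguished symbols — the join is lossless.

Yes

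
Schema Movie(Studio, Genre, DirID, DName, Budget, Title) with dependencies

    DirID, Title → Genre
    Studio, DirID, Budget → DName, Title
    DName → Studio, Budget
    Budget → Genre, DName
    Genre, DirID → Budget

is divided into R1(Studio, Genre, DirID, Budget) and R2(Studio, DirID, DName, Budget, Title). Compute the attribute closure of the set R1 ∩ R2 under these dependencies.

R1 ∩ R2 = {Studio, DirID, Budget}.
Studio, DirID, Budget → DName, Title applies, adding DName, Title
Budget → Genre, DName applies, adding Genre
Closure: {Studio, Genre, DirID, DName, Budget, Title}.

Studio, Genre, DirID, DName, Budget, Title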